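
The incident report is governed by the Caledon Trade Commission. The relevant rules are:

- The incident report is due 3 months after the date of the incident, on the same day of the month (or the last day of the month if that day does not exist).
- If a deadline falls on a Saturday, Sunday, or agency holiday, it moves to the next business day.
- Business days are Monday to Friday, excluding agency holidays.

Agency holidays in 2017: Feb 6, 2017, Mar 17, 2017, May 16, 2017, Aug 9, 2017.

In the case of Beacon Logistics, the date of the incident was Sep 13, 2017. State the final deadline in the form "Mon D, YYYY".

Moving 3 months forward from Sep 13, 2017 on the corresponding day gives Dec 13, 2017.
Dec 13, 2017 (Wednesday) is already a business day.
So the filing is due Dec 13, 2017.

Dec 13, 2017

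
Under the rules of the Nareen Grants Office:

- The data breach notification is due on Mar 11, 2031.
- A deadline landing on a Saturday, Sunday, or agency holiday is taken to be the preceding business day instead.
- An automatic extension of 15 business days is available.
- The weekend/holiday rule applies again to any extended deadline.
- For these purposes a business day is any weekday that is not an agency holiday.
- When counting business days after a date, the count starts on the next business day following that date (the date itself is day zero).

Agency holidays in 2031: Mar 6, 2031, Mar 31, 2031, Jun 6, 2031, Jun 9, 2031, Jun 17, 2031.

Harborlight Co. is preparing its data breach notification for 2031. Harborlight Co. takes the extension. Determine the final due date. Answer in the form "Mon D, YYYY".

Apr 2, 2031

The statutory due date is Mar 11, 2031.
Mar 11, 2031 falls on a Tuesday, which is a business day, so no adjustment is needed.
The 15-business-day extension runs from Mar 11, 2031 to Apr 2, 2031.
Apr 2, 2031 falls on a Wednesday, which is a business day, so no adjustment is needed.
Deadline: Apr 2, 2031.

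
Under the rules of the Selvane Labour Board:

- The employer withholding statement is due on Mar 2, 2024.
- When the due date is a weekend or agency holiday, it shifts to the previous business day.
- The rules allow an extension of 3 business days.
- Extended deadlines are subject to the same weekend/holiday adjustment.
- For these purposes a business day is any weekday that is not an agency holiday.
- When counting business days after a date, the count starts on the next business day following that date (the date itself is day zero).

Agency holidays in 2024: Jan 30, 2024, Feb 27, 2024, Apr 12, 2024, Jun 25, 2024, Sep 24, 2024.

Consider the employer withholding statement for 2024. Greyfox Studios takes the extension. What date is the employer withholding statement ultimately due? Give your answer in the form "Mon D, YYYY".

Mar 6, 2024

The stated deadline is Mar 2, 2024.
Mar 2, 2024 is a Saturday, so it moves to the preceding business day, Mar 1, 2024 (Friday).
Counting 3 further business days from Mar 1, 2024 reaches Mar 6, 2024.
Mar 6, 2024 (Wednesday) is already a business day.
The final due date is Mar 6, 2024.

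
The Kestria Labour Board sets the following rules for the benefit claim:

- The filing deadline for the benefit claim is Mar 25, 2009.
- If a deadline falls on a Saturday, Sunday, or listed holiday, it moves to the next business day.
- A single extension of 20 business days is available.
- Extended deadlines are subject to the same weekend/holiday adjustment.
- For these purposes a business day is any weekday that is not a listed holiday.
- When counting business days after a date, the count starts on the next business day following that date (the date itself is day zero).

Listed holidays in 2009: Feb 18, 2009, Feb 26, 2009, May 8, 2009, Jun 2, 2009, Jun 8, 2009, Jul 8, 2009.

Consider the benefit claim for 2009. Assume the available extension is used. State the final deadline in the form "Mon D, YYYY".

The stated deadline is Mar 25, 2009.
Mar 25, 2009 falls on a Wednesday, which is a business day, so no adjustment is needed.
Counting 20 further business days from Mar 25, 2009 reaches Apr 22, 2009.
Apr 22, 2009 (Wednesday) is already a business day.
Final deadline: Apr 22, 2009.

Apr 22, 2009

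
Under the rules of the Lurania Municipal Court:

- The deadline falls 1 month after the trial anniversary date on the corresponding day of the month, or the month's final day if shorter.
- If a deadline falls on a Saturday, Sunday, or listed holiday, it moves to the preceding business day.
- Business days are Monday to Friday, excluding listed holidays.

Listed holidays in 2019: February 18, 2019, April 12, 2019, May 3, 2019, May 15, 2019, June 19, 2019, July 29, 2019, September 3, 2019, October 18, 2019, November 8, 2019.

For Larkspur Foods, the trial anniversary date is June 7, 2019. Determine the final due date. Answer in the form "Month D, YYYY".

July 5, 2019

1 month from June 7, 2019 is July 7, 2019.
July 7, 2019 falls on a Sunday. Rolling to the preceding business day gives July 5, 2019, a Friday.
Deadline: July 5, 2019.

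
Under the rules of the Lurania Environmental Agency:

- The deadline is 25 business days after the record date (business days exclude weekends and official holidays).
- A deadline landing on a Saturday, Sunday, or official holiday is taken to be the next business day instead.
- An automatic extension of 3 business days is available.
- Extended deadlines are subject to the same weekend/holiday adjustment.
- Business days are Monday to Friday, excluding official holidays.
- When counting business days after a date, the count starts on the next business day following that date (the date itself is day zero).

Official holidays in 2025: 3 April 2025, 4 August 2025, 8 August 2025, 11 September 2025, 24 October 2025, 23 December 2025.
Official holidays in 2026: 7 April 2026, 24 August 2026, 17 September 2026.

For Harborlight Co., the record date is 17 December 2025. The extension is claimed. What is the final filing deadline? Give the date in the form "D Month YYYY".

25 business days after 17 December 2025, excluding weekends and holidays, is 22 January 2026.
22 January 2026 (Thursday) is already a business day.
Counting 3 further business days from 22 January 2026 reaches 27 January 2026.
Since 27 January 2026 is a Tuesday and not a holiday, the date is unchanged.
Deadline: 27 January 2026.

27 January 2026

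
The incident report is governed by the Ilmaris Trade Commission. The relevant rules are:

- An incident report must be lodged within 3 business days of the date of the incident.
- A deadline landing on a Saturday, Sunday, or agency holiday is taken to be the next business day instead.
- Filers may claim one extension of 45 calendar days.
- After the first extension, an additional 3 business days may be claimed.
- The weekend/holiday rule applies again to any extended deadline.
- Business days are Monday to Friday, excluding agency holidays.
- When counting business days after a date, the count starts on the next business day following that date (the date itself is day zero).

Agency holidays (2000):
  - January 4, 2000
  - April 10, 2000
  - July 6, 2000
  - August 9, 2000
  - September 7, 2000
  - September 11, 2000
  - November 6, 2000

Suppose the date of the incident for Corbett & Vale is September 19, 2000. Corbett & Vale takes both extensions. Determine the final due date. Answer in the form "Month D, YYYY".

Starting the day after September 19, 2000 and counting 3 business days lands on September 22, 2000.
September 22, 2000 (Friday) is already a business day.
With the 45-day extension, September 22, 2000 becomes November 6, 2000.
November 6, 2000 falls on a listed holiday. Rolling to the next business day gives November 7, 2000, a Tuesday.
Applying the 3-business-day extension: 3 business days after November 7, 2000 is November 10, 2000.
Since November 10, 2000 is a Friday and not a holiday, the date is unchanged.
Final deadline: November 10, 2000.

November 10, 2000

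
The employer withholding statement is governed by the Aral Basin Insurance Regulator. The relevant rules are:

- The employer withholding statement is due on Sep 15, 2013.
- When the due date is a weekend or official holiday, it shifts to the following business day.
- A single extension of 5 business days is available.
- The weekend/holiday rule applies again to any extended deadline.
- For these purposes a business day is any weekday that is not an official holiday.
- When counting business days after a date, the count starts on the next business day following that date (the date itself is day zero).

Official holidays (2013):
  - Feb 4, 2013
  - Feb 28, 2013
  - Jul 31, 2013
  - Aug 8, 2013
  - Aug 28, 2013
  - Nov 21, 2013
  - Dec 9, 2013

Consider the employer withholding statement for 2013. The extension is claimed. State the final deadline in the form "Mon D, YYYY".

The stated deadline is Sep 15, 2013.
Because Sep 15, 2013 is a Sunday, the deadline becomes Sep 16, 2013 (Monday).
Applying the 5-business-day extension: 5 business days after Sep 16, 2013 is Sep 23, 2013.
Sep 23, 2013 (Monday) is already a business day.
Deadline: Sep 23, 2013.

Sep 23, 2013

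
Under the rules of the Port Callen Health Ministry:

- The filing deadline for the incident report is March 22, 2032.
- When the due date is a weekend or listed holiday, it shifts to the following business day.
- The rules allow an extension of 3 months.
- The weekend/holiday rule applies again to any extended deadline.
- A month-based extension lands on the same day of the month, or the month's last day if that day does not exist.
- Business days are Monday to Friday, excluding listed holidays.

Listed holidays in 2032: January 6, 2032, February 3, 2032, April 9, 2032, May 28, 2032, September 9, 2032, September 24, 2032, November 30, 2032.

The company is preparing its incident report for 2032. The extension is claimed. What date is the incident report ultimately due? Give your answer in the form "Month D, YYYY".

The stated deadline is March 22, 2032.
Since March 22, 2032 is a Monday and not a holiday, the date is unchanged.
The 3 months extension carries March 22, 2032 to June 22, 2032.
June 22, 2032 is a Tuesday and not a listed holiday, so it stands.
Deadline: June 22, 2032.

June 22, 2032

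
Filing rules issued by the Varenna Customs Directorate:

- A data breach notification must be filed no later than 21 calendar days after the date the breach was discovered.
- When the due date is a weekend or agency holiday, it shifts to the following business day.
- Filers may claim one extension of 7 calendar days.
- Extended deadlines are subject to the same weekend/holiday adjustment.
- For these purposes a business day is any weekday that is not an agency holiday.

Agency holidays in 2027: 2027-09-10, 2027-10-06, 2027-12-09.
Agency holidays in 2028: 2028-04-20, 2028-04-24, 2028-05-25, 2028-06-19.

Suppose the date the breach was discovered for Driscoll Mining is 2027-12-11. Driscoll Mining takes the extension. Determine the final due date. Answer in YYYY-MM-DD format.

2028-01-10

Trigger date 2027-12-11 + 21 calendar days = 2028-01-01.
Because 2028-01-01 is a Saturday, the deadline becomes 2028-01-03 (Monday).
The 7-calendar-day extension moves the deadline from 2028-01-03 to 2028-01-10.
2028-01-10 (Monday) is already a business day.
Deadline: 2028-01-10.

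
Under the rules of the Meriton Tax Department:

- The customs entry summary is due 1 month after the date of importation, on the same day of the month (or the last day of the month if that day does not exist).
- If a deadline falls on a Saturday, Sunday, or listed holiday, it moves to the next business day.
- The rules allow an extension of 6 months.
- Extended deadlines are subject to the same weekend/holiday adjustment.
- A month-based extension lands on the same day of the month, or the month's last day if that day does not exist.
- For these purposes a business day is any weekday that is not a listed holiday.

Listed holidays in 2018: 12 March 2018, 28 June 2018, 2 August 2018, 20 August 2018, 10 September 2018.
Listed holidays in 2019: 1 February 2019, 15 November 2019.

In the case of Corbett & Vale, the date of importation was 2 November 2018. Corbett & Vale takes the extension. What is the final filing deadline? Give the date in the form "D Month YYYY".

1 month after 2 November 2018, on the same day of the month, is 2 December 2018.
2 December 2018 is a Sunday, so it moves to the next business day, 3 December 2018 (Monday).
The 6 months extension carries 3 December 2018 to 3 June 2019.
3 June 2019 (Monday) is already a business day.
Deadline: 3 June 2019.

3 June 2019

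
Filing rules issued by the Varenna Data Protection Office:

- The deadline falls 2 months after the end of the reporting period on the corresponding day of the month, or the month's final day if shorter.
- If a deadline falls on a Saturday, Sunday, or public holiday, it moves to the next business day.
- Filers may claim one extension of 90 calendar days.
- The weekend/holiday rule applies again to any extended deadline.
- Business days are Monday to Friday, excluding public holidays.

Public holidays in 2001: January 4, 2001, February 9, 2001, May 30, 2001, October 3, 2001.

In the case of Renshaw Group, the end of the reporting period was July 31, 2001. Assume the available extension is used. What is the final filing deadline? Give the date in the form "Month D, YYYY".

Moving 2 months forward from July 31, 2001 on the corresponding day gives September 30, 2001 (day 31 does not exist in September, so the month's last day is used).
September 30, 2001 is a Sunday, so it moves to the next business day, October 1, 2001 (Monday).
Add the 90 calendar-day extension to October 1, 2001: December 30, 2001.
Because December 30, 2001 is a Sunday, the deadline becomes December 31, 2001 (Monday).
Final deadline: December 31, 2001.

December 31, 2001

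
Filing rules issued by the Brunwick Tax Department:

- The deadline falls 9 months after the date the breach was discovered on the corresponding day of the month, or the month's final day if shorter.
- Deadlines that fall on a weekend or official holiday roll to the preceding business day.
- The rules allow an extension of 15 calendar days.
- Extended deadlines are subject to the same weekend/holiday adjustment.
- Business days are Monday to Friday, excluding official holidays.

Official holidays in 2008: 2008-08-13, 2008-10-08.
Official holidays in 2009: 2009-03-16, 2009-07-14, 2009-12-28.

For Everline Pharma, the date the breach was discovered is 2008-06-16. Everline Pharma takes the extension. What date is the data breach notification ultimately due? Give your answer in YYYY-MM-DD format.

9 months after 2008-06-16, on the same day of the month, is 2009-03-16.
2009-03-16 is a listed holiday; the preceding business day is 2009-03-13 (Friday).
Applying the 15-calendar-day extension: 2009-03-13 + 15 days = 2009-03-28.
2009-03-28 is a Saturday; the preceding business day is 2009-03-27 (Friday).
So the filing is due 2009-03-27.

2009-03-27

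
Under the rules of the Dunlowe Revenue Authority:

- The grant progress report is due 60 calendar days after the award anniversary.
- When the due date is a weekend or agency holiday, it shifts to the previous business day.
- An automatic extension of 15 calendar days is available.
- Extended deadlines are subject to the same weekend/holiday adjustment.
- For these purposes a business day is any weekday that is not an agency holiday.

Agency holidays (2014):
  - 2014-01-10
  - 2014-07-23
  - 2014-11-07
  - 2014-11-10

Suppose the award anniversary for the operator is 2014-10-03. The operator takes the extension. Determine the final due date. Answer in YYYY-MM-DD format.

60 calendar days after 2014-10-03 is 2014-12-02.
Since 2014-12-02 is a Tuesday and not a holiday, the date is unchanged.
Applying the 15-calendar-day extension: 2014-12-02 + 15 days = 2014-12-17.
2014-12-17 is a Wednesday and not a listed holiday, so it stands.
The final due date is 2014-12-17.

2014-12-17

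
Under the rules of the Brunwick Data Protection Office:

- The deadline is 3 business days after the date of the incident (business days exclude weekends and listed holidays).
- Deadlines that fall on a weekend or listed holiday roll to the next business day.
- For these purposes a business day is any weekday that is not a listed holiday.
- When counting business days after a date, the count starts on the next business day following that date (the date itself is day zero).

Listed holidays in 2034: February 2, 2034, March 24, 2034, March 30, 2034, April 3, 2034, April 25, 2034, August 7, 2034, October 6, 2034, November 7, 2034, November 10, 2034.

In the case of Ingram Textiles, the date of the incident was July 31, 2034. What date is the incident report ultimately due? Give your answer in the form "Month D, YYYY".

August 3, 2034

Starting the day after July 31, 2034 and counting 3 business days lands on August 3, 2034.
August 3, 2034 (Thursday) is already a business day.
So the filing is due August 3, 2034.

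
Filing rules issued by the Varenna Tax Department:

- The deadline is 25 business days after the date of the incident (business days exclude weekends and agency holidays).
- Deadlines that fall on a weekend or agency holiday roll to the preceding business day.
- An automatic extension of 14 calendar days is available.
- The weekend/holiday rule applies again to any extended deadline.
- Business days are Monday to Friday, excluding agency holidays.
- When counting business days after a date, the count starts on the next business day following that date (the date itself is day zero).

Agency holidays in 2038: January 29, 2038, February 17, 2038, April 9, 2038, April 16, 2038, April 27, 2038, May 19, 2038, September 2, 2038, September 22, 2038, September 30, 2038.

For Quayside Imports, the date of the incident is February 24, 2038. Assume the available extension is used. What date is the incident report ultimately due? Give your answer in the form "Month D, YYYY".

April 14, 2038

25 business days after February 24, 2038, excluding weekends and holidays, is March 31, 2038.
March 31, 2038 falls on a Wednesday, which is a business day, so no adjustment is needed.
With the 14-day extension, March 31, 2038 becomes April 14, 2038.
April 14, 2038 falls on a Wednesday, which is a business day, so no adjustment is needed.
Final deadline: April 14, 2038.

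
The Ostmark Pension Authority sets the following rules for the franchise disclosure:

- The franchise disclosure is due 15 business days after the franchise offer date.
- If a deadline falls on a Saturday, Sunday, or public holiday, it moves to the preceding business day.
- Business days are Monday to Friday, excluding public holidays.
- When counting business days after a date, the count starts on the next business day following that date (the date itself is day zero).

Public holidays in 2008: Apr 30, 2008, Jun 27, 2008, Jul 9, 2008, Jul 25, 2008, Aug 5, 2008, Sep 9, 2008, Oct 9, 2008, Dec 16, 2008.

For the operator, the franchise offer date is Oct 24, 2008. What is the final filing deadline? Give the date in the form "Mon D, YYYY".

Counting 15 business days after Oct 24, 2008 (skipping weekends and listed holidays) reaches Nov 14, 2008.
Nov 14, 2008 (Friday) is already a business day.
The final due date is Nov 14, 2008.

Nov 14, 2008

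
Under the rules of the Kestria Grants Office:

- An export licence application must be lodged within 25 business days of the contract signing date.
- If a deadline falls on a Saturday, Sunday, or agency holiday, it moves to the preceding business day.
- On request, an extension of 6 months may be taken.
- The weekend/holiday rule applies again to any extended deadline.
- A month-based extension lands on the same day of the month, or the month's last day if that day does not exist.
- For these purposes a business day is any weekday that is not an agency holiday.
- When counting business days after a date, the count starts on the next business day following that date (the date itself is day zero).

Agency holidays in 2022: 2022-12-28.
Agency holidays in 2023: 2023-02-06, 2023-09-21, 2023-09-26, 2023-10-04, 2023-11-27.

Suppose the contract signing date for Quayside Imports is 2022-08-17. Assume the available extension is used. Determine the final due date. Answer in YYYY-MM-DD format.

Counting 25 business days after 2022-08-17 (skipping weekends and listed holidays) reaches 2022-09-21.
2022-09-21 is a Wednesday and not a listed holiday, so it stands.
Applying the 6 months extension: 6 months after 2022-09-21 is 2023-03-21.
2023-03-21 falls on a Tuesday, which is a business day, so no adjustment is needed.
Final deadline: 2023-03-21.

2023-03-21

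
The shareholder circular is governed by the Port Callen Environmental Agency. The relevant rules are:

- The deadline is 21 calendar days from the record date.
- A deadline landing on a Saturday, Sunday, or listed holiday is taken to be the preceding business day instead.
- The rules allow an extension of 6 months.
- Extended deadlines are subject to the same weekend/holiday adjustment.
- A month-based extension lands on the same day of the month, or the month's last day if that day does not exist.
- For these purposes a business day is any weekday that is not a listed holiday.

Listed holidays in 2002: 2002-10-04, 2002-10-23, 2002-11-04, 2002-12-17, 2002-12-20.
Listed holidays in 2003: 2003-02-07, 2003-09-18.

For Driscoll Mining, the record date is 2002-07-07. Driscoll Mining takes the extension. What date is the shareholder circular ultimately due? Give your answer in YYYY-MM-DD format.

21 calendar days after 2002-07-07 is 2002-07-28.
Because 2002-07-28 is a Sunday, the deadline becomes 2002-07-26 (Friday).
Applying the 6 months extension: 6 months after 2002-07-26 is 2003-01-26.
2003-01-26 is a Sunday; the preceding business day is 2003-01-24 (Friday).
Final deadline: 2003-01-24.

2003-01-24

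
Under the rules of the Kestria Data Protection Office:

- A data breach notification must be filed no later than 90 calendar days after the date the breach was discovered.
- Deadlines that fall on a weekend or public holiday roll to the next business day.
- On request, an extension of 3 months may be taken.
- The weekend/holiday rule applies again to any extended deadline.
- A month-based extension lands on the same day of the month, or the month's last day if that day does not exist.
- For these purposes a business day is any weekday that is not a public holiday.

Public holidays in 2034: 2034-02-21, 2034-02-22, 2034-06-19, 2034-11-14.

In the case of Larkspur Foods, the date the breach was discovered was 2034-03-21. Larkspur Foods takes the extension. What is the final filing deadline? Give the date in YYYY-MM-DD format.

90 calendar days after 2034-03-21 is 2034-06-19.
2034-06-19 falls on a listed holiday. Rolling to the next business day gives 2034-06-20, a Tuesday.
Applying the 3 months extension: 3 months after 2034-06-20 is 2034-09-20.
2034-09-20 falls on a Wednesday, which is a business day, so no adjustment is needed.
So the filing is due 2034-09-20.

2034-09-20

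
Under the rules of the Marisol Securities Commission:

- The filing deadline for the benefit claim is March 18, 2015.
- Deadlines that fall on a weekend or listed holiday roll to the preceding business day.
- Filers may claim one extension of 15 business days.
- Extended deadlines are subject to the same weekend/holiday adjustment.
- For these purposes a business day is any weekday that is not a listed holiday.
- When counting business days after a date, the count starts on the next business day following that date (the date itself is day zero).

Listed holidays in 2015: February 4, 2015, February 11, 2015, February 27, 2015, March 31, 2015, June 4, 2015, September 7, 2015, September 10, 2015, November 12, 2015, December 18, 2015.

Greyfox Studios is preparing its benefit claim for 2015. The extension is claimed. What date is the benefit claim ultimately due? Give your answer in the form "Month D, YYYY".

Start from the fixed due date, March 18, 2015.
March 18, 2015 falls on a Wednesday, which is a business day, so no adjustment is needed.
Counting 15 further business days from March 18, 2015 reaches April 9, 2015.
April 9, 2015 falls on a Thursday, which is a business day, so no adjustment is needed.
The final due date is April 9, 2015.

April 9, 2015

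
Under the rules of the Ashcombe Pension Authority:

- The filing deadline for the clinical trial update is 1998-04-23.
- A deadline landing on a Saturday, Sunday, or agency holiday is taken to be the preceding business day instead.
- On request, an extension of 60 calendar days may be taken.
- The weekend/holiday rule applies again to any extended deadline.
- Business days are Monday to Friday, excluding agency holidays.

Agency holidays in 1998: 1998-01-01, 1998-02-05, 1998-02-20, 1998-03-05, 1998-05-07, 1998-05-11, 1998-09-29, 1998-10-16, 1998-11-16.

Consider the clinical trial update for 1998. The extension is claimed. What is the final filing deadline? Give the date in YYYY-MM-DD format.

Start from the fixed due date, 1998-04-23.
1998-04-23 is a Thursday and not a listed holiday, so it stands.
Add the 60 calendar-day extension to 1998-04-23: 1998-06-22.
1998-06-22 falls on a Monday, which is a business day, so no adjustment is needed.
The final due date is 1998-06-22.

1998-06-22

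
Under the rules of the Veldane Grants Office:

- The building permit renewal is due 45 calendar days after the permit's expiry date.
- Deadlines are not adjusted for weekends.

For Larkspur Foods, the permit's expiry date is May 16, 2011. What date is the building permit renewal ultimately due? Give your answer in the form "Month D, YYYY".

June 30, 2011

Trigger date May 16, 2011 + 45 calendar days = June 30, 2011.
No adjustment is made for weekends or holidays, so June 30, 2011 stands.
Final deadline: June 30, 2011.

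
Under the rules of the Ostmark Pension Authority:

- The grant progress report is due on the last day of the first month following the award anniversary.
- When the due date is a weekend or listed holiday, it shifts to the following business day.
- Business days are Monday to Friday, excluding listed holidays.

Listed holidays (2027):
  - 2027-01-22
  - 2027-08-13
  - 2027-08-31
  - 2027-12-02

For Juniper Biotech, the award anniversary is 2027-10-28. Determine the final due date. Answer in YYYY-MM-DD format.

1 month after 2027-10-28 falls in November 2027; the last day of that month is 2027-11-30.
2027-11-30 is a Tuesday and not a listed holiday, so it stands.
The final due date is 2027-11-30.

2027-11-30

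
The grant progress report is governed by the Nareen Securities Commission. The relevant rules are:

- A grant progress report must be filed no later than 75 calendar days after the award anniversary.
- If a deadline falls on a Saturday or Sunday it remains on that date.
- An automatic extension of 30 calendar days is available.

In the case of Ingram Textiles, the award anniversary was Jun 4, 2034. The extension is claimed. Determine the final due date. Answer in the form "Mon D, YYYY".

Adding 75 calendar days to Jun 4, 2034 gives Aug 18, 2034.
No adjustment is made for weekends or holidays, so Aug 18, 2034 stands.
Applying the 30-calendar-day extension: Aug 18, 2034 + 30 days = Sep 17, 2034.
Sep 17, 2034 is a Sunday; no weekend or holiday adjustment applies.
Deadline: Sep 17, 2034.

Sep 17, 2034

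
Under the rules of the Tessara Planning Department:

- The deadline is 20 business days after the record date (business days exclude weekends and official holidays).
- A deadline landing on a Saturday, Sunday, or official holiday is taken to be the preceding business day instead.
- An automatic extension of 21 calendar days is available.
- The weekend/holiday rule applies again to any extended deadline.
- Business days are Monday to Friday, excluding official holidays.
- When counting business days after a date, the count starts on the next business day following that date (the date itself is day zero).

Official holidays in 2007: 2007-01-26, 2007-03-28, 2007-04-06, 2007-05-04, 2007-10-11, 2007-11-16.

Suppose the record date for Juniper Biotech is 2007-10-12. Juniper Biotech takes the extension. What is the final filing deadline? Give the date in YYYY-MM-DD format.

Counting 20 business days after 2007-10-12 (skipping weekends and listed holidays) reaches 2007-11-09.
2007-11-09 is a Friday and not a listed holiday, so it stands.
The 21-calendar-day extension moves the deadline from 2007-11-09 to 2007-11-30.
2007-11-30 (Friday) is already a business day.
So the filing is due 2007-11-30.

2007-11-30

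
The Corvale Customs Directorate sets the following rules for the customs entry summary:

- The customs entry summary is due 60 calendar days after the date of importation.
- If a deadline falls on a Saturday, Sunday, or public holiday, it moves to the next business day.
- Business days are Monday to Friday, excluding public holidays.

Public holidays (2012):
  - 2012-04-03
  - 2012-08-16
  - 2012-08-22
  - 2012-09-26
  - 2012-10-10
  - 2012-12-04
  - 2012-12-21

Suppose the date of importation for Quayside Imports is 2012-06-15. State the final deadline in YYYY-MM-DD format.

2012-08-14

Adding 60 calendar days to 2012-06-15 gives 2012-08-14.
Since 2012-08-14 is a Tuesday and not a holiday, the date is unchanged.
Deadline: 2012-08-14.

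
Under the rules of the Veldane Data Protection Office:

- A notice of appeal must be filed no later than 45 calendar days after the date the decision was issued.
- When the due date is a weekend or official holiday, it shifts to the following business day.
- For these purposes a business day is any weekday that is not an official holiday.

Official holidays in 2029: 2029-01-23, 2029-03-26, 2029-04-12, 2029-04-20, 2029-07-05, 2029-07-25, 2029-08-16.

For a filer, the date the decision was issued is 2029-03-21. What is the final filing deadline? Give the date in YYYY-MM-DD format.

2029-05-07

45 calendar days after 2029-03-21 is 2029-05-05.
Because 2029-05-05 is a Saturday, the deadline becomes 2029-05-07 (Monday).
Final deadline: 2029-05-07.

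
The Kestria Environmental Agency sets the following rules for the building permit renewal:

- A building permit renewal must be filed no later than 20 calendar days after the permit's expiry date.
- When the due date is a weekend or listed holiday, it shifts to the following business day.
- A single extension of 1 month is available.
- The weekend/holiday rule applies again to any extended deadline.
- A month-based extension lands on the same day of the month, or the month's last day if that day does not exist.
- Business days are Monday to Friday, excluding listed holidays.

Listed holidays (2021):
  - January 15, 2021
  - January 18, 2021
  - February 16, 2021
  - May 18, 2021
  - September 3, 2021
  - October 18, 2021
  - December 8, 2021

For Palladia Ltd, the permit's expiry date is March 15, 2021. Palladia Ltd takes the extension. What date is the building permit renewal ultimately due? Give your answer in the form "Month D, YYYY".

May 5, 2021

Adding 20 calendar days to March 15, 2021 gives April 4, 2021.
April 4, 2021 is a Sunday, so it moves to the next business day, April 5, 2021 (Monday).
Applying the 1 month extension: 1 month after April 5, 2021 is May 5, 2021.
May 5, 2021 falls on a Wednesday, which is a business day, so no adjustment is needed.
Deadline: May 5, 2021.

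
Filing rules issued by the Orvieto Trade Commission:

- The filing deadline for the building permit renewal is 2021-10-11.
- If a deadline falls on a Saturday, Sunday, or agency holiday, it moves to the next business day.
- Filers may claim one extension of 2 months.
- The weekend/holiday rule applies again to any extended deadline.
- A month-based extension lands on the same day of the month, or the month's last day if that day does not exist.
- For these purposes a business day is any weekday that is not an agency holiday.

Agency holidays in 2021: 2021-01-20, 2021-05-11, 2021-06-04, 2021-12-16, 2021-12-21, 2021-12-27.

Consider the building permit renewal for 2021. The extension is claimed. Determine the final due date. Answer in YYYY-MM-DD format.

Start from the fixed due date, 2021-10-11.
Since 2021-10-11 is a Monday and not a holiday, the date is unchanged.
Applying the 2 months extension: 2 months after 2021-10-11 is 2021-12-11.
2021-12-11 falls on a Saturday. Rolling to the next business day gives 2021-12-13, a Monday.
The final due date is 2021-12-13.

2021-12-13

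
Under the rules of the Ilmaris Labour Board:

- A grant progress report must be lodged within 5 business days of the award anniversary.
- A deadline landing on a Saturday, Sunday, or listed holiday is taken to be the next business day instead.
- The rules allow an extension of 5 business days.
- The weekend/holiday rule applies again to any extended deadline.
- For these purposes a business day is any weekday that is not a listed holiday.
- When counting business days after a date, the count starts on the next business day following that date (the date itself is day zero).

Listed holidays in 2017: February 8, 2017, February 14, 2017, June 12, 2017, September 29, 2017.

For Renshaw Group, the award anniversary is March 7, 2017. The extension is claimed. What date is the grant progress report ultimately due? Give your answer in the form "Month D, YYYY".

Starting the day after March 7, 2017 and counting 5 business days lands on March 14, 2017.
March 14, 2017 (Tuesday) is already a business day.
The 5-business-day extension runs from March 14, 2017 to March 21, 2017.
March 21, 2017 (Tuesday) is already a business day.
Final deadline: March 21, 2017.

March 21, 2017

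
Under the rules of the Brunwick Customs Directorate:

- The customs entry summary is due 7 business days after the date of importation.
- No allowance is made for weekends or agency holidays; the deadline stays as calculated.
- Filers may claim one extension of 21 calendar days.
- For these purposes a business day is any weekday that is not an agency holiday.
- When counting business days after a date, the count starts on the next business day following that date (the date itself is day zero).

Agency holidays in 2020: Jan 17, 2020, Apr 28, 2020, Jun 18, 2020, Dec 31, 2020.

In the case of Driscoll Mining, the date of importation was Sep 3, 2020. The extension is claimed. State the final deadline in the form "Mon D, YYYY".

7 business days after Sep 3, 2020, excluding weekends and holidays, is Sep 14, 2020.
Sep 14, 2020 is a Monday; no weekend or holiday adjustment applies.
The 21-calendar-day extension moves the deadline from Sep 14, 2020 to Oct 5, 2020.
No adjustment is made for weekends or holidays, so Oct 5, 2020 stands.
Deadline: Oct 5, 2020.

Oct 5, 2020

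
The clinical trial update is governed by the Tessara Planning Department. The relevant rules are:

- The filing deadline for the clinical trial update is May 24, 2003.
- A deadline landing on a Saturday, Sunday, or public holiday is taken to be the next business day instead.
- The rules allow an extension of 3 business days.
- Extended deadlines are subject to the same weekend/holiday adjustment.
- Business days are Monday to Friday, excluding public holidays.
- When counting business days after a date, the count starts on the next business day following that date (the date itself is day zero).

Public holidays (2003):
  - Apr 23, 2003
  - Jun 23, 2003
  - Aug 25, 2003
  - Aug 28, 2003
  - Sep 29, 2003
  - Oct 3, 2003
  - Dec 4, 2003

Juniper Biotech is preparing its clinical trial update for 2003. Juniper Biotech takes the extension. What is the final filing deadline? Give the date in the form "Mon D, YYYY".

The stated deadline is May 24, 2003.
May 24, 2003 is a Saturday, so it moves to the next business day, May 26, 2003 (Monday).
The 3-business-day extension runs from May 26, 2003 to May 29, 2003.
May 29, 2003 falls on a Thursday, which is a business day, so no adjustment is needed.
Deadline: May 29, 2003.

May 29, 2003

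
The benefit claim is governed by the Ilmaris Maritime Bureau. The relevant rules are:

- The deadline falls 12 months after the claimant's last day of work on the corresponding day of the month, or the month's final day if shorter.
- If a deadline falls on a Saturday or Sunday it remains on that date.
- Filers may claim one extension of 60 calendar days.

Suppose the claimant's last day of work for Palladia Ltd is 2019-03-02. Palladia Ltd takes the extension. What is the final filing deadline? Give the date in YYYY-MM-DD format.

Moving 12 months forward from 2019-03-02 on the corresponding day gives 2020-03-02.
2020-03-02 is a Monday; no weekend or holiday adjustment applies.
Applying the 60-calendar-day extension: 2020-03-02 + 60 days = 2020-05-01.
2020-05-01 falls on a Friday. The rules make no weekend/holiday allowance, so it remains 2020-05-01.
Final deadline: 2020-05-01.

2020-05-01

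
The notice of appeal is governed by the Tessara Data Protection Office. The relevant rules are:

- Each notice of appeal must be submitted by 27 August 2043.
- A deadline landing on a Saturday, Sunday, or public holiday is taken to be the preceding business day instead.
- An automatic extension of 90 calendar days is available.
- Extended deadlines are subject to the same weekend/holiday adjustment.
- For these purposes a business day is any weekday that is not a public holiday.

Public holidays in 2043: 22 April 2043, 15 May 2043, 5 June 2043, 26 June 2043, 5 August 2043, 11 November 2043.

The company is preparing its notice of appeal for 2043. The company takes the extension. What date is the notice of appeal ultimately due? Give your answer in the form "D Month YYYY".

The stated deadline is 27 August 2043.
27 August 2043 is a Thursday and not a listed holiday, so it stands.
Applying the 90-calendar-day extension: 27 August 2043 + 90 days = 25 November 2043.
25 November 2043 falls on a Wednesday, which is a business day, so no adjustment is needed.
The final due date is 25 November 2043.

25 November 2043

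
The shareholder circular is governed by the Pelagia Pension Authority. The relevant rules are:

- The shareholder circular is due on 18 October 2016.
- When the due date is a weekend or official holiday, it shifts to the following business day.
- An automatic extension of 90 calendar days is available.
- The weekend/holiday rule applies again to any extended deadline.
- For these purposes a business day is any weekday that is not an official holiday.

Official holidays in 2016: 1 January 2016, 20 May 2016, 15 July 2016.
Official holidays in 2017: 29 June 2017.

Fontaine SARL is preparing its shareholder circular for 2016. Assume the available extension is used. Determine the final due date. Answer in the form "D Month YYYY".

The statutory due date is 18 October 2016.
18 October 2016 (Tuesday) is already a business day.
The 90-calendar-day extension moves the deadline from 18 October 2016 to 16 January 2017.
16 January 2017 falls on a Monday, which is a business day, so no adjustment is needed.
The final due date is 16 January 2017.

16 January 2017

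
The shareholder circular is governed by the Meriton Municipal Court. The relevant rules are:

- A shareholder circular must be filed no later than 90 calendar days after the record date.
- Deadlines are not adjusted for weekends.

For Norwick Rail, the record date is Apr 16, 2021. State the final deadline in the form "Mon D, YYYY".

From Apr 16, 2021, 90 calendar days later is Jul 15, 2021.
Jul 15, 2021 is a Thursday; no weekend or holiday adjustment applies.
Deadline: Jul 15, 2021.

Jul 15, 2021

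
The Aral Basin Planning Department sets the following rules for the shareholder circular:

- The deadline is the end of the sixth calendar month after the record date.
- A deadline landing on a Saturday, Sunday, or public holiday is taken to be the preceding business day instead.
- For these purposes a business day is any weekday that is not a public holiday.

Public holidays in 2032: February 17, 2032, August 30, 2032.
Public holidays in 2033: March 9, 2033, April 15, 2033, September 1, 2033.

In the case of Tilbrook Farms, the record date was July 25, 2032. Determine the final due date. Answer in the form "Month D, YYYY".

January 31, 2033

6 months after July 25, 2032 is January 2033; that month ends on January 31, 2033.
Since January 31, 2033 is a Monday and not a holiday, the date is unchanged.
The final due date is January 31, 2033.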